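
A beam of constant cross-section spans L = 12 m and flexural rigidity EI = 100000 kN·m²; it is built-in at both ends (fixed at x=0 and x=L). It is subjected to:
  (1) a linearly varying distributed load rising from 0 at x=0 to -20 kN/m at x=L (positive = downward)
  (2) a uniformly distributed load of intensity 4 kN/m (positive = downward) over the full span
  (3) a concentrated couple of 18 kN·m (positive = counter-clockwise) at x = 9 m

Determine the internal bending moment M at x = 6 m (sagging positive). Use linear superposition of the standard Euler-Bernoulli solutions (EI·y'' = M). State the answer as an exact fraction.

M(6) = -63/2 kN·m

Load 1 — triangular load w₀=-20 kN/m (0→w₀ over full span):
  M_1 = 3w₀Lx/20 - w₀L²/30 - w₀x³/(6L) = 3·(-20)·12·6/20 - (-20)·12²/30 - (-20)·6³/(6·12) = -60 kN·m
Load 2 — uniform load w=4 kN/m over full span:
  M_2 = wLx/2 - wL²/12 - wx²/2 = 4·12·6/2 - 4·12²/12 - 4·6²/2 = 24 kN·m
Load 3 — applied couple M₀=18 kN·m at a=9 m (b=L-a=3):
  M_3 = R_Ax - M_A  [x≤a] with R_A=27/16, M_A=45/8 = (27/16)·6 - (45/8) = 9/2 kN·m
Superposition: M = Σ M_i = -63/2 kN·m ≈ -31.500000 kN·m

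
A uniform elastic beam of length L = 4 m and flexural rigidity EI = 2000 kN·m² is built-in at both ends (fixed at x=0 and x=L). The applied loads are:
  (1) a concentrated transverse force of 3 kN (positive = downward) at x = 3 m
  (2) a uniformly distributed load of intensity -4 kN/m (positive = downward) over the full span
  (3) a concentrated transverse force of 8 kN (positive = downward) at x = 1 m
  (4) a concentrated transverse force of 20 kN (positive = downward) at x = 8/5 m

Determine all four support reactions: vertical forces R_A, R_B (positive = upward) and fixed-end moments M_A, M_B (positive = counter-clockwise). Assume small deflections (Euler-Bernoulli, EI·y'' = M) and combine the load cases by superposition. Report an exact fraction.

R_A = 9743/800 kN, M_A = 13499/1200 kN·m, R_B = 2257/800 kN, M_B = -6641/1200 kN·m

Load 1 — point force P=3 kN at a=3 m (b=L-a=1):
  R_A = Pb²(3a+b)/L³ = 3·1²·(3·3+1)/4³ = 15/32 kN
  M_A = Pab²/L² = 3·3·1²/4² = 9/16 kN·m
  R_B = Pa²(a+3b)/L³ = 3·3²·(3+3·1)/4³ = 81/32 kN
  M_B = -Pa²b/L² = -3·3²·1/4² = -27/16 kN·m
Load 2 — uniform load w=-4 kN/m over full span:
  R_A = wL/2 = (-4)·4/2 = -8 kN
  M_A = wL²/12 = (-4)·4²/12 = -16/3 kN·m
  R_B = wL/2 = (-4)·4/2 = -8 kN
  M_B = -wL²/12 = -(-4)·4²/12 = 16/3 kN·m
Load 3 — point force P=8 kN at a=1 m (b=L-a=3):
  R_A = Pb²(3a+b)/L³ = 8·3²·(3·1+3)/4³ = 27/4 kN
  M_A = Pab²/L² = 8·1·3²/4² = 9/2 kN·m
  R_B = Pa²(a+3b)/L³ = 8·1²·(1+3·3)/4³ = 5/4 kN
  M_B = -Pa²b/L² = -8·1²·3/4² = -3/2 kN·m
Load 4 — point force P=20 kN at a=8/5 m (b=L-a=12/5):
  R_A = Pb²(3a+b)/L³ = 20·(12/5)²·(3·(8/5)+(12/5))/4³ = 324/25 kN
  M_A = Pab²/L² = 20·(8/5)·(12/5)²/4² = 288/25 kN·m
  R_B = Pa²(a+3b)/L³ = 20·(8/5)²·((8/5)+3·(12/5))/4³ = 176/25 kN
  M_B = -Pa²b/L² = -20·(8/5)²·(12/5)/4² = -192/25 kN·m
Superposition: R_A = 9743/800 kN, M_A = 13499/1200 kN·m, R_B = 2257/800 kN, M_B = -6641/1200 kN·m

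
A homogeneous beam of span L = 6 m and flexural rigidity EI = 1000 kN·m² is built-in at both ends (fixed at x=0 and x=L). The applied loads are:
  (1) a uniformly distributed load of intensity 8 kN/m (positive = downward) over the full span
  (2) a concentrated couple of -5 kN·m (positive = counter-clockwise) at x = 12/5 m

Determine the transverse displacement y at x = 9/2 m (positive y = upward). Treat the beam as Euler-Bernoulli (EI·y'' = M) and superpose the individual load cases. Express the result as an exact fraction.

Load 1 — uniform load w=8 kN/m over full span:
  y_1 = -wx²(L-x)²/(24EI) = -8·(9/2)²·(6-(9/2))²/(24·1000) = -243/16000 m
Load 2 — applied couple M₀=-5 kN·m at a=12/5 m (b=L-a=18/5):
  y_2 = (R_Ax³/6 - M_Ax²/2 - M₀(x-a)²/2)/EI  [x>a] with R_A=-6/5, M_A=-3/5 = ((-6/5)·(9/2)³/6 - (-3/5)·(9/2)²/2 - (-5)·((9/2)-(12/5))²/2)/1000 = -9/8000 m
Superposition: y = Σ y_i = -261/16000 m ≈ -0.016313 m

y(9/2) = -261/16000 m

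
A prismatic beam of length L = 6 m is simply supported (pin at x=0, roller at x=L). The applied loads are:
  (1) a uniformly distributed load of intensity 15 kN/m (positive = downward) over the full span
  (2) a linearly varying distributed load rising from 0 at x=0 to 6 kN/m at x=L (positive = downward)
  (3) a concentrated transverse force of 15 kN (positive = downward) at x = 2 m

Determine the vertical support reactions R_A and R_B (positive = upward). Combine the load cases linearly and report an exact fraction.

Load 1 — uniform load w=15 kN/m over full span:
  R_A = wL/2 = 15·6/2 = 45 kN
  R_B = wL/2 = 15·6/2 = 45 kN
Load 2 — triangular load w₀=6 kN/m (0→w₀ over full span):
  R_A = w₀L/6 = 6·6/6 = 6 kN
  R_B = w₀L/3 = 6·6/3 = 12 kN
Load 3 — point force P=15 kN at a=2 m (b=L-a=4):
  R_A = Pb/L = 15·4/6 = 10 kN
  R_B = Pa/L = 15·2/6 = 5 kN
Superposition: R_A = 61 kN, R_B = 62 kN

R_A = 61 kN, R_B = 62 kN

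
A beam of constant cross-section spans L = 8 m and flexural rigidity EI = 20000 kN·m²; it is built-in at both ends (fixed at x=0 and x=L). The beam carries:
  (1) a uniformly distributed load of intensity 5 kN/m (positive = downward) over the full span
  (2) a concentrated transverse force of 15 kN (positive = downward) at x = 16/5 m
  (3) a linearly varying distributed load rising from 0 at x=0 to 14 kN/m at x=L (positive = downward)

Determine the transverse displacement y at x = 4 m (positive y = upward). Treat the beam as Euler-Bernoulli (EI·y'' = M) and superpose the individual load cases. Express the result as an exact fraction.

y(4) = -128/15625 m

Load 1 — uniform load w=5 kN/m over full span:
  y_1 = -wx²(L-x)²/(24EI) = -5·4²·(8-4)²/(24·20000) = -1/375 m
Load 2 — point force P=15 kN at a=16/5 m (b=L-a=24/5):
  y_2 = -Pa²(L-x)²(3bL-(3b+a)(L-x))/(6L³EI)  [x>a] = -15·(16/5)²·(8-4)²·(3·(24/5)·8-(3·(24/5)+(16/5))·(8-4))/(6·8³·20000) = -28/15625 m
Load 3 — triangular load w₀=14 kN/m (0→w₀ over full span):
  y_3 = -w₀x²(L-x)²(x+2L)/(120LEI) = -14·4²·(8-4)²·(4+2·8)/(120·8·20000) = -7/1875 m
Superposition: y = Σ y_i = -128/15625 m ≈ -0.008192 m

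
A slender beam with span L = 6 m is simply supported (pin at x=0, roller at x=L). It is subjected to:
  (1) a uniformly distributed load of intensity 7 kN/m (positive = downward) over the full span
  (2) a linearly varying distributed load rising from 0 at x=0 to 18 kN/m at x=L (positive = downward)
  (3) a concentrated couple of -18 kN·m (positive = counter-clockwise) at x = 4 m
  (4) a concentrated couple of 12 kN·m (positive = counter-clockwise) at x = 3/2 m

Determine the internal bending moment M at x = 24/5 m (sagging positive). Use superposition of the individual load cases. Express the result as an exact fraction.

Load 1 — uniform load w=7 kN/m over full span:
  M_1 = wx(L-x)/2 = 7·(24/5)·(6-(24/5))/2 = 504/25 kN·m
Load 2 — triangular load w₀=18 kN/m (0→w₀ over full span):
  M_2 = w₀Lx/6 - w₀x³/(6L) = 18·6·(24/5)/6 - 18·(24/5)³/(6·6) = 3888/125 kN·m
Load 3 — applied couple M₀=-18 kN·m at a=4 m (b=L-a=2):
  M_3 = M₀x/L - M₀  [x>a] = (-18)·(24/5)/6 - (-18) = 18/5 kN·m
Load 4 — applied couple M₀=12 kN·m at a=3/2 m (b=L-a=9/2):
  M_4 = M₀x/L - M₀  [x>a] = 12·(24/5)/6 - 12 = -12/5 kN·m
Superposition: M = Σ M_i = 6558/125 kN·m ≈ 52.464000 kN·m

M(24/5) = 6558/125 kN·m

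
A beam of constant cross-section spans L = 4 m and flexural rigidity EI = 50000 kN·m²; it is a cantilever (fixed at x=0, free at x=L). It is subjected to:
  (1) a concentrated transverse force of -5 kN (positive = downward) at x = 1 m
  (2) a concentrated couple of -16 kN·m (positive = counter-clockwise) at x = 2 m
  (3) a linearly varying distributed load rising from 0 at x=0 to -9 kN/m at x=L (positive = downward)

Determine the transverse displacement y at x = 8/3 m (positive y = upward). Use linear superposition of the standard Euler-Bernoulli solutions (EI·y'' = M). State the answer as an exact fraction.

y(8/3) = 55733/40500000 m

Load 1 — point force P=-5 kN at a=1 m (b=L-a=3):
  y_1 = -Pa²(3x-a)/(6EI)  [x>a] = -(-5)·1²·(3·(8/3)-1)/(6·50000) = 7/60000 m
Load 2 — applied couple M₀=-16 kN·m at a=2 m (b=L-a=2):
  y_2 = M₀a(2x-a)/(2EI)  [x>a] = (-16)·2·(2·(8/3)-2)/(2·50000) = -2/1875 m
Load 3 — triangular load w₀=-9 kN/m (0→w₀ over full span):
  y_3 = (w₀Lx³/12-w₀L²x²/6-w₀x⁵/(120L))/EI = ((-9)·4·(8/3)³/12-(-9)·4²·(8/3)²/6-(-9)·(8/3)⁵/(120·4))/50000 = 2944/1265625 m
Superposition: y = Σ y_i = 55733/40500000 m ≈ 0.001376 m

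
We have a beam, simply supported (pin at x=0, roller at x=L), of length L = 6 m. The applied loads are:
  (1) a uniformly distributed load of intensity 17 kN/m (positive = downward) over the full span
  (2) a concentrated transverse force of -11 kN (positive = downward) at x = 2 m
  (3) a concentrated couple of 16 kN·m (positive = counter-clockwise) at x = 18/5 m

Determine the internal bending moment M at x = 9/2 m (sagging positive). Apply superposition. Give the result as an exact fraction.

Load 1 — uniform load w=17 kN/m over full span:
  M_1 = wx(L-x)/2 = 17·(9/2)·(6-(9/2))/2 = 459/8 kN·m
Load 2 — point force P=-11 kN at a=2 m (b=L-a=4):
  M_2 = Pa(L-x)/L  [x>a] = (-11)·2·(6-(9/2))/6 = -11/2 kN·m
Load 3 — applied couple M₀=16 kN·m at a=18/5 m (b=L-a=12/5):
  M_3 = M₀x/L - M₀  [x>a] = 16·(9/2)/6 - 16 = -4 kN·m
Superposition: M = Σ M_i = 383/8 kN·m ≈ 47.875000 kN·m

M(9/2) = 383/8 kN·m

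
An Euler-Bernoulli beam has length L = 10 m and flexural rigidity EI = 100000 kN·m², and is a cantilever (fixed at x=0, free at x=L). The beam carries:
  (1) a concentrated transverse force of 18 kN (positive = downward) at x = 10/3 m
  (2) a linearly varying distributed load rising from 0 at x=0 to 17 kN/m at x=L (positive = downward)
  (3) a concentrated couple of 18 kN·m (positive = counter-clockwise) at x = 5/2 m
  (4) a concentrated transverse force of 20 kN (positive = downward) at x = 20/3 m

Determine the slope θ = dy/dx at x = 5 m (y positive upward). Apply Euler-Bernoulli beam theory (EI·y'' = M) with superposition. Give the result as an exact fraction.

θ(5) = -21953/960000 rad

Load 1 — point force P=18 kN at a=10/3 m (b=L-a=20/3):
  θ_1 = -Pa²/(2EI)  [x>a] = -18·(10/3)²/(2·100000) = -1/1000 rad
Load 2 — triangular load w₀=17 kN/m (0→w₀ over full span):
  θ_2 = (w₀Lx²/4-w₀L²x/3-w₀x⁴/(24L))/EI = (17·10·5²/4-17·10²·5/3-17·5⁴/(24·10))/100000 = -697/38400 rad
Load 3 — applied couple M₀=18 kN·m at a=5/2 m (b=L-a=15/2):
  θ_3 = M₀a/EI  [x>a] = 18·(5/2)/100000 = 9/20000 rad
Load 4 — point force P=20 kN at a=20/3 m (b=L-a=10/3):
  θ_4 = -Px(2a-x)/(2EI)  [x≤a] = -20·5·(2·(20/3)-5)/(2·100000) = -1/240 rad
Superposition: θ = Σ θ_i = -21953/960000 rad ≈ -0.022868 rad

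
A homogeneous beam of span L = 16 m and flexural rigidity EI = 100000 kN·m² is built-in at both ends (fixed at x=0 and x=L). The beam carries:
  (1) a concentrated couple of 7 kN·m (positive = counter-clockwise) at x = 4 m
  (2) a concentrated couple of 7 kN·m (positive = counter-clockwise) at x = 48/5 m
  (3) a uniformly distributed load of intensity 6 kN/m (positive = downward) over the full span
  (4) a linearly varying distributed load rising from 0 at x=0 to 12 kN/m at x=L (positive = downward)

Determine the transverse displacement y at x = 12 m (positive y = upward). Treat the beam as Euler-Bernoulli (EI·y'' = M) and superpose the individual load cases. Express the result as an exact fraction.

y(12) = -23947/2000000 m

Load 1 — applied couple M₀=7 kN·m at a=4 m (b=L-a=12):
  y_1 = (R_Ax³/6 - M_Ax²/2 - M₀(x-a)²/2)/EI  [x>a] with R_A=63/128, M_A=-21/16 = ((63/128)·12³/6 - (-21/16)·12²/2 - 7·(12-4)²/2)/100000 = 49/400000 m
Load 2 — applied couple M₀=7 kN·m at a=48/5 m (b=L-a=32/5):
  y_2 = (R_Ax³/6 - M_Ax²/2 - M₀(x-a)²/2)/EI  [x>a] with R_A=63/100, M_A=56/25 = ((63/100)·12³/6 - (56/25)·12²/2 - 7·(12-(48/5))²/2)/100000 = 0 m
Load 3 — uniform load w=6 kN/m over full span:
  y_3 = -wx²(L-x)²/(24EI) = -6·12²·(16-12)²/(24·100000) = -18/3125 m
Load 4 — triangular load w₀=12 kN/m (0→w₀ over full span):
  y_4 = -w₀x²(L-x)²(x+2L)/(120LEI) = -12·12²·(16-12)²·(12+2·16)/(120·16·100000) = -99/15625 m
Superposition: y = Σ y_i = -23947/2000000 m ≈ -0.011973 m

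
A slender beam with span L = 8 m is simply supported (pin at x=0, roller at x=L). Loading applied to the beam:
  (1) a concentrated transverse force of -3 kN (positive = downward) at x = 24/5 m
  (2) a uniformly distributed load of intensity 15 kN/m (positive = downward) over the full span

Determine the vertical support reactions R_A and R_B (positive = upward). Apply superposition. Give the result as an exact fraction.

R_A = 294/5 kN, R_B = 291/5 kN

Load 1 — point force P=-3 kN at a=24/5 m (b=L-a=16/5):
  R_A = Pb/L = (-3)·(16/5)/8 = -6/5 kN
  R_B = Pa/L = (-3)·(24/5)/8 = -9/5 kN
Load 2 — uniform load w=15 kN/m over full span:
  R_A = wL/2 = 15·8/2 = 60 kN
  R_B = wL/2 = 15·8/2 = 60 kN
Superposition: R_A = 294/5 kN, R_B = 291/5 kN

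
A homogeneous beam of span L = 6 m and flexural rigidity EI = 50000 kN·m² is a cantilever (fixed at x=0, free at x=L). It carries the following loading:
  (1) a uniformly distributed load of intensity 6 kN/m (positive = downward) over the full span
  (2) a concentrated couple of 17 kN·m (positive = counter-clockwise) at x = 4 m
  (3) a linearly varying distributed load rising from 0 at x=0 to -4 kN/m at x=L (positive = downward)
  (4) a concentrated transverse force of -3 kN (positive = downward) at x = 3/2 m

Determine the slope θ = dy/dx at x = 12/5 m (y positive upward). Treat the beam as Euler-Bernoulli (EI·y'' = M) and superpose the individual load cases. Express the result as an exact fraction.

Load 1 — uniform load w=6 kN/m over full span:
  θ_1 = -wx(x²-3Lx+3L²)/(6EI) = -6·(12/5)·((12/5)²-3·6·(12/5)+3·6²)/(6·50000) = -1323/390625 rad
Load 2 — applied couple M₀=17 kN·m at a=4 m (b=L-a=2):
  θ_2 = M₀x/EI  [x≤a] = 17·(12/5)/50000 = 51/62500 rad
Load 3 — triangular load w₀=-4 kN/m (0→w₀ over full span):
  θ_3 = (w₀Lx²/4-w₀L²x/3-w₀x⁴/(24L))/EI = ((-4)·6·(12/5)²/4-(-4)·6²·(12/5)/3-(-4)·(12/5)⁴/(24·6))/50000 = 3186/1953125 rad
Load 4 — point force P=-3 kN at a=3/2 m (b=L-a=9/2):
  θ_4 = -Pa²/(2EI)  [x>a] = -(-3)·(3/2)²/(2·50000) = 27/400000 rad
Superposition: θ = Σ θ_i = -218037/250000000 rad ≈ -0.000872 rad

θ(12/5) = -218037/250000000 rad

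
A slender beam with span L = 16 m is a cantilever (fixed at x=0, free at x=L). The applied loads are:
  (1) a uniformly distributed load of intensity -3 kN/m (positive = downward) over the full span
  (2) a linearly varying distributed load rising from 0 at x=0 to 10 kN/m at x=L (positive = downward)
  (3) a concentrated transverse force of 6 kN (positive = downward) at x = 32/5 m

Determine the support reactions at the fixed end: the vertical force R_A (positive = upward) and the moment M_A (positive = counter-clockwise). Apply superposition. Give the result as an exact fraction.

R_A = 38 kN, M_A = 7616/15 kN·m

Load 1 — uniform load w=-3 kN/m over full span:
  R_A = wL = (-3)·16 = -48 kN
  M_A = wL²/2 = (-3)·16²/2 = -384 kN·m
Load 2 — triangular load w₀=10 kN/m (0→w₀ over full span):
  R_A = w₀L/2 = 10·16/2 = 80 kN
  M_A = w₀L²/3 = 10·16²/3 = 2560/3 kN·m
Load 3 — point force P=6 kN at a=32/5 m (b=L-a=48/5):
  R_A = P = 6 kN
  M_A = Pa = 6·(32/5) = 192/5 kN·m
Superposition: R_A = 38 kN, M_A = 7616/15 kN·m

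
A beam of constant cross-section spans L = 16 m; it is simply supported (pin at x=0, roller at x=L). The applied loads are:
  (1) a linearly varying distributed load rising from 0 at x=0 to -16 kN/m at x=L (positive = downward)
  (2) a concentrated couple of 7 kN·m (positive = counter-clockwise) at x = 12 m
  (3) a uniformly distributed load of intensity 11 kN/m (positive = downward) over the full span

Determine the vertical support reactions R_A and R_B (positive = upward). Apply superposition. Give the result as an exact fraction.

R_A = 2197/48 kN, R_B = 107/48 kN

Load 1 — triangular load w₀=-16 kN/m (0→w₀ over full span):
  R_A = w₀L/6 = (-16)·16/6 = -128/3 kN
  R_B = w₀L/3 = (-16)·16/3 = -256/3 kN
Load 2 — applied couple M₀=7 kN·m at a=12 m (b=L-a=4):
  R_A = M₀/L = 7/16 kN
  R_B = -M₀/L = -7/16 kN
Load 3 — uniform load w=11 kN/m over full span:
  R_A = wL/2 = 11·16/2 = 88 kN
  R_B = wL/2 = 11·16/2 = 88 kN
Superposition: R_A = 2197/48 kN, R_B = 107/48 kN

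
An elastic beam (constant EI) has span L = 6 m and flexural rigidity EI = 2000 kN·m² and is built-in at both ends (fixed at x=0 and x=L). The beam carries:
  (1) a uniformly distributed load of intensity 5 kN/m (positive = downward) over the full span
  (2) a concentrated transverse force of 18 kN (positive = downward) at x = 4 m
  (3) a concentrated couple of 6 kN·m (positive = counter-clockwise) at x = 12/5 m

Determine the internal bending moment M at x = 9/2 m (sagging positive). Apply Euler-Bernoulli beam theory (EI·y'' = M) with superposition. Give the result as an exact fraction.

Load 1 — uniform load w=5 kN/m over full span:
  M_1 = wLx/2 - wL²/12 - wx²/2 = 5·6·(9/2)/2 - 5·6²/12 - 5·(9/2)²/2 = 15/8 kN·m
Load 2 — point force P=18 kN at a=4 m (b=L-a=2):
  M_2 = Pa²(a+3b)(L-x)/L³ - Pa²b/L²  [x>a] = 18·4²·(4+3·2)·(6-(9/2))/6³ - 18·4²·2/6² = 4 kN·m
Load 3 — applied couple M₀=6 kN·m at a=12/5 m (b=L-a=18/5):
  M_3 = R_Ax - M_A - M₀  [x>a] with R_A=36/25, M_A=18/25 = (36/25)·(9/2) - (18/25) - 6 = -6/25 kN·m
Superposition: M = Σ M_i = 1127/200 kN·m ≈ 5.635000 kN·m

M(9/2) = 1127/200 kN·m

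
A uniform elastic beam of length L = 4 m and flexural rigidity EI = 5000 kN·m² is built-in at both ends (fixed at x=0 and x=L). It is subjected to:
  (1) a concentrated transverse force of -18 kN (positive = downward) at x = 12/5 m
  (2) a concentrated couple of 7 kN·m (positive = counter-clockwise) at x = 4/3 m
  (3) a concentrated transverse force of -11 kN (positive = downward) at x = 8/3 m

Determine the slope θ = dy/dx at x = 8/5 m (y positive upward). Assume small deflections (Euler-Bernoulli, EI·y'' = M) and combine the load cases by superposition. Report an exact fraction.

θ(8/5) = 39611/35156250 rad

Load 1 — point force P=-18 kN at a=12/5 m (b=L-a=8/5):
  θ_1 = -Pb²x(2aL-(3a+b)x)/(2L³EI)  [x≤a] = -(-18)·(8/5)²·(8/5)·(2·(12/5)·4-(3·(12/5)+(8/5))·(8/5))/(2·4³·5000) = 1152/1953125 rad
Load 2 — applied couple M₀=7 kN·m at a=4/3 m (b=L-a=8/3):
  θ_2 = (R_Ax²/2 - M_Ax - M₀(x-a))/EI  [x>a] with R_A=7/3, M_A=0 = ((7/3)·(8/5)²/2 - 0·(8/5) - 7·((8/5)-(4/3)))/5000 = 7/31250 rad
Load 3 — point force P=-11 kN at a=8/3 m (b=L-a=4/3):
  θ_3 = -Pb²x(2aL-(3a+b)x)/(2L³EI)  [x≤a] = -(-11)·(4/3)²·(8/5)·(2·(8/3)·4-(3·(8/3)+(4/3))·(8/5))/(2·4³·5000) = 44/140625 rad
Superposition: θ = Σ θ_i = 39611/35156250 rad ≈ 0.001127 rad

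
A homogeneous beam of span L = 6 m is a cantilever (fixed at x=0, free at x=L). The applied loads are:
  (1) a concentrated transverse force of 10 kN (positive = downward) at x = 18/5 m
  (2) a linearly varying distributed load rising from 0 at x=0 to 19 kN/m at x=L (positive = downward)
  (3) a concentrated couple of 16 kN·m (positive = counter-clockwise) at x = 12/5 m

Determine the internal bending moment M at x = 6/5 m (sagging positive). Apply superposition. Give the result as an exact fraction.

Load 1 — point force P=10 kN at a=18/5 m (b=L-a=12/5):
  M_1 = -P(a-x)  [x≤a] = -10·((18/5)-(6/5)) = -24 kN·m
Load 2 — triangular load w₀=19 kN/m (0→w₀ over full span):
  M_2 = w₀Lx/2 - w₀L²/3 - w₀x³/(6L) = 19·6·(6/5)/2 - 19·6²/3 - 19·(6/5)³/(6·6) = -20064/125 kN·m
Load 3 — applied couple M₀=16 kN·m at a=12/5 m (b=L-a=18/5):
  M_3 = M₀  [x≤a] = 16 = 16 kN·m
Superposition: M = Σ M_i = -21064/125 kN·m ≈ -168.512000 kN·m

M(6/5) = -21064/125 kN·m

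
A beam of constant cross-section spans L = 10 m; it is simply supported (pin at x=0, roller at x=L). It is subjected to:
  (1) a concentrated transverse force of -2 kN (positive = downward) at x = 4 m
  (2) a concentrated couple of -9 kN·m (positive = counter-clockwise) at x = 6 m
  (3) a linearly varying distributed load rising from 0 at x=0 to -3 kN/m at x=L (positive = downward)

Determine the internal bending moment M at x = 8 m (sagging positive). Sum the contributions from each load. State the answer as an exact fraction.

M(8) = -71/5 kN·m

Load 1 — point force P=-2 kN at a=4 m (b=L-a=6):
  M_1 = Pa(L-x)/L  [x>a] = (-2)·4·(10-8)/10 = -8/5 kN·m
Load 2 — applied couple M₀=-9 kN·m at a=6 m (b=L-a=4):
  M_2 = M₀x/L - M₀  [x>a] = (-9)·8/10 - (-9) = 9/5 kN·m
Load 3 — triangular load w₀=-3 kN/m (0→w₀ over full span):
  M_3 = w₀Lx/6 - w₀x³/(6L) = (-3)·10·8/6 - (-3)·8³/(6·10) = -72/5 kN·m
Superposition: M = Σ M_i = -71/5 kN·m ≈ -14.200000 kN·m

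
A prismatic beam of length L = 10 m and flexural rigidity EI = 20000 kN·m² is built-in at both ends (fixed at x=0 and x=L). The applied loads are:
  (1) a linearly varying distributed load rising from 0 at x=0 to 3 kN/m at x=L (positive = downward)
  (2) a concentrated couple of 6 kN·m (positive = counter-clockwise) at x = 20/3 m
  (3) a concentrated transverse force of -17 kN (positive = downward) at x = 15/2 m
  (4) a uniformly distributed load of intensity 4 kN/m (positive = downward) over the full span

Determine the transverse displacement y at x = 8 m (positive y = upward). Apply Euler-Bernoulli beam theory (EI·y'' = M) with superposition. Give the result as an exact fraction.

y(8) = -39559/24000000 m

Load 1 — triangular load w₀=3 kN/m (0→w₀ over full span):
  y_1 = -w₀x²(L-x)²(x+2L)/(120LEI) = -3·8²·(10-8)²·(8+2·10)/(120·10·20000) = -14/15625 m
Load 2 — applied couple M₀=6 kN·m at a=20/3 m (b=L-a=10/3):
  y_2 = (R_Ax³/6 - M_Ax²/2 - M₀(x-a)²/2)/EI  [x>a] with R_A=4/5, M_A=2 = ((4/5)·8³/6 - 2·8²/2 - 6·(8-(20/3))²/2)/20000 = -1/18750 m
Load 3 — point force P=-17 kN at a=15/2 m (b=L-a=5/2):
  y_3 = -Pa²(L-x)²(3bL-(3b+a)(L-x))/(6L³EI)  [x>a] = -(-17)·(15/2)²·(10-8)²·(3·(5/2)·10-(3·(5/2)+(15/2))·(10-8))/(6·10³·20000) = 459/320000 m
Load 4 — uniform load w=4 kN/m over full span:
  y_4 = -wx²(L-x)²/(24EI) = -4·8²·(10-8)²/(24·20000) = -4/1875 m
Superposition: y = Σ y_i = -39559/24000000 m ≈ -0.001648 m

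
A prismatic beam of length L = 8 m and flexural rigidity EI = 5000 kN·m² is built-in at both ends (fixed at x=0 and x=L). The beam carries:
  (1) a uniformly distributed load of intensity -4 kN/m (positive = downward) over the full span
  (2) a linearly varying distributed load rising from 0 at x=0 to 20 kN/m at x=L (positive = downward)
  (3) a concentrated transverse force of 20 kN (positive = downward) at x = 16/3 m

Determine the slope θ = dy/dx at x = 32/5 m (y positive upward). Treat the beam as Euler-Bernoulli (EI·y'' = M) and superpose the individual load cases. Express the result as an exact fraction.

Load 1 — uniform load w=-4 kN/m over full span:
  θ_1 = -wx(L-x)(L-2x)/(12EI) = -(-4)·(32/5)·(8-(32/5))·(8-2·(32/5))/(12·5000) = -256/78125 rad
Load 2 — triangular load w₀=20 kN/m (0→w₀ over full span):
  θ_2 = -w₀(2x(L-x)(L-2x)(x+2L)+x²(L-x)²)/(120LEI) = -20·(2·(32/5)·(8-(32/5))·(8-2·(32/5))·((32/5)+2·8)+(32/5)²·(8-(32/5))²)/(120·8·5000) = 2048/234375 rad
Load 3 — point force P=20 kN at a=16/3 m (b=L-a=8/3):
  θ_3 = Pa²(L-x)(2bL-(3b+a)(L-x))/(2L³EI)  [x>a] = 20·(16/3)²·(8-(32/5))·(2·(8/3)·8-(3·(8/3)+(16/3))·(8-(32/5)))/(2·8³·5000) = 64/16875 rad
Superposition: θ = Σ θ_i = 3904/421875 rad ≈ 0.009254 rad

θ(32/5) = 3904/421875 rad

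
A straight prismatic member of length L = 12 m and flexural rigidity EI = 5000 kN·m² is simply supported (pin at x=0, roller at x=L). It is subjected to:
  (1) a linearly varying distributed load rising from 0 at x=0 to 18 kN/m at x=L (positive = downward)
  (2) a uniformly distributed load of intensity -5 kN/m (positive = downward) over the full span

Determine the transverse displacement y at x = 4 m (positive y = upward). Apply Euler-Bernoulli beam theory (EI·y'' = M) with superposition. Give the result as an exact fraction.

y(4) = -328/1875 m

Load 1 — triangular load w₀=18 kN/m (0→w₀ over full span):
  y_1 = -w₀x(7L⁴-10L²x²+3x⁴)/(360LEI) = -18·4·(7·12⁴-10·12²·4²+3·4⁴)/(360·12·5000) = -256/625 m
Load 2 — uniform load w=-5 kN/m over full span:
  y_2 = -wx(L³-2Lx²+x³)/(24EI) = -(-5)·4·(12³-2·12·4²+4³)/(24·5000) = 88/375 m
Superposition: y = Σ y_i = -328/1875 m ≈ -0.174933 m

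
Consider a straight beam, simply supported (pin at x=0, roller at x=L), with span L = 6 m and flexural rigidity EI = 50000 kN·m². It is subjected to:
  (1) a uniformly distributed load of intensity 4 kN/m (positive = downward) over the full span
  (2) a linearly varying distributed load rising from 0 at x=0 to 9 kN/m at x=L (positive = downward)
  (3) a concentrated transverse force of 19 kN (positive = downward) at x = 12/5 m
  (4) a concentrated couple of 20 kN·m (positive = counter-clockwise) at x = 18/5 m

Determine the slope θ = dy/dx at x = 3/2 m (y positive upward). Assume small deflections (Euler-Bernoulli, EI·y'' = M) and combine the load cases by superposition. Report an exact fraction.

θ(3/2) = -2890957/1600000000 rad

Load 1 — uniform load w=4 kN/m over full span:
  θ_1 = -w(L³-6Lx²+4x³)/(24EI) = -4·(6³-6·6·(3/2)²+4·(3/2)³)/(24·50000) = -99/200000 rad
Load 2 — triangular load w₀=9 kN/m (0→w₀ over full span):
  θ_2 = -w₀(7L⁴-30L²x²+15x⁴)/(360LEI) = -9·(7·6⁴-30·6²·(3/2)²+15·(3/2)⁴)/(360·6·50000) = -35829/64000000 rad
Load 3 — point force P=19 kN at a=12/5 m (b=L-a=18/5):
  θ_3 = -Pb(L²-b²-3x²)/(6LEI)  [x≤a] = -19·(18/5)·(6²-(18/5)²-3·(3/2)²)/(6·6·50000) = -30951/50000000 rad
Load 4 — applied couple M₀=20 kN·m at a=18/5 m (b=L-a=12/5):
  θ_4 = (M₀x²/(2L)+C₁)/EI  [x≤a] with C₁=M₀(3b²-L²)/(6L)=-52/5 = (20·(3/2)²/(2·6)+(-52/5))/50000 = -133/1000000 rad
Superposition: θ = Σ θ_i = -2890957/1600000000 rad ≈ -0.001807 rad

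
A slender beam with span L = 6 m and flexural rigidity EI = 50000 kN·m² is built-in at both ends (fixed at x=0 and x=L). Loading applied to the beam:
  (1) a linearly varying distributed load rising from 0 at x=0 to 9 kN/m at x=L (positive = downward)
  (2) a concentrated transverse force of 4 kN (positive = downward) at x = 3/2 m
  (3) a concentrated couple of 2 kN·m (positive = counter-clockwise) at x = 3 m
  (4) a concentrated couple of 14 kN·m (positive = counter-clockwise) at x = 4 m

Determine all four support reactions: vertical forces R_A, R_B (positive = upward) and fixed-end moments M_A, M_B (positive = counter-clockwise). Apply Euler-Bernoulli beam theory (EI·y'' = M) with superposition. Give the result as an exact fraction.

Load 1 — triangular load w₀=9 kN/m (0→w₀ over full span):
  R_A = 3w₀L/20 = 3·9·6/20 = 81/10 kN
  M_A = w₀L²/30 = 9·6²/30 = 54/5 kN·m
  R_B = 7w₀L/20 = 7·9·6/20 = 189/10 kN
  M_B = -w₀L²/20 = -9·6²/20 = -81/5 kN·m
Load 2 — point force P=4 kN at a=3/2 m (b=L-a=9/2):
  R_A = Pb²(3a+b)/L³ = 4·(9/2)²·(3·(3/2)+(9/2))/6³ = 27/8 kN
  M_A = Pab²/L² = 4·(3/2)·(9/2)²/6² = 27/8 kN·m
  R_B = Pa²(a+3b)/L³ = 4·(3/2)²·((3/2)+3·(9/2))/6³ = 5/8 kN
  M_B = -Pa²b/L² = -4·(3/2)²·(9/2)/6² = -9/8 kN·m
Load 3 — applied couple M₀=2 kN·m at a=3 m (b=L-a=3):
  R_A = 6M₀ab/L³ = 6·2·3·3/6³ = 1/2 kN
  M_A = M₀b(2a-b)/L² = 2·3·(2·3-3)/6² = 1/2 kN·m
  R_B = -6M₀ab/L³ = -6·2·3·3/6³ = -1/2 kN
  M_B = M₀a(2b-a)/L² = 2·3·(2·3-3)/6² = 1/2 kN·m
Load 4 — applied couple M₀=14 kN·m at a=4 m (b=L-a=2):
  R_A = 6M₀ab/L³ = 6·14·4·2/6³ = 28/9 kN
  M_A = M₀b(2a-b)/L² = 14·2·(2·4-2)/6² = 14/3 kN·m
  R_B = -6M₀ab/L³ = -6·14·4·2/6³ = -28/9 kN
  M_B = M₀a(2b-a)/L² = 14·4·(2·2-4)/6² = 0 kN·m
Superposition: R_A = 5431/360 kN, M_A = 2321/120 kN·m, R_B = 5729/360 kN, M_B = -673/40 kN·m

R_A = 5431/360 kN, M_A = 2321/120 kN·m, R_B = 5729/360 kN, M_B = -673/40 kN·m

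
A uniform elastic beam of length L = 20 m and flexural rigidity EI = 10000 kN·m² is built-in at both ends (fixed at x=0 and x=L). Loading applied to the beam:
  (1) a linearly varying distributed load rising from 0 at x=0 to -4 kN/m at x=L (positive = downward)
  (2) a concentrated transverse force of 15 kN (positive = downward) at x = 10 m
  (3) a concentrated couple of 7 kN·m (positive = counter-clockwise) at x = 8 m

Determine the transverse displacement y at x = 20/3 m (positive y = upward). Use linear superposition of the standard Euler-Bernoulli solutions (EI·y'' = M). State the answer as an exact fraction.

Load 1 — triangular load w₀=-4 kN/m (0→w₀ over full span):
  y_1 = -w₀x²(L-x)²(x+2L)/(120LEI) = -(-4)·(20/3)²·(20-(20/3))²·((20/3)+2·20)/(120·20·10000) = 224/3645 m
Load 2 — point force P=15 kN at a=10 m (b=L-a=10):
  y_2 = -Pb²x²(3aL-(3a+b)x)/(6L³EI)  [x≤a] = -15·10²·(20/3)²·(3·10·20-(3·10+10)·(20/3))/(6·20³·10000) = -5/108 m
Load 3 — applied couple M₀=7 kN·m at a=8 m (b=L-a=12):
  y_3 = (R_Ax³/6 - M_Ax²/2)/EI  [x≤a] with R_A=63/125, M_A=21/25 = ((63/125)·(20/3)³/6 - (21/25)·(20/3)²/2)/10000 = 7/11250 m
Superposition: y = Σ y_i = 28759/1822500 m ≈ 0.015780 m

y(20/3) = 28759/1822500 m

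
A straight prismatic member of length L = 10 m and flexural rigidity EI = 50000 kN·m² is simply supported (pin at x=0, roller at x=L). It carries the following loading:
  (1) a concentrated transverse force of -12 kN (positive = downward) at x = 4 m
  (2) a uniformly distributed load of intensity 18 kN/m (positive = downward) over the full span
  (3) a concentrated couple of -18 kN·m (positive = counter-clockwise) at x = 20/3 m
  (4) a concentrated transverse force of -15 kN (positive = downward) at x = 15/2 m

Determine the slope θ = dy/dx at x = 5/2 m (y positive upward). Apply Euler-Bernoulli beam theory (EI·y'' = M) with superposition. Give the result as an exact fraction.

θ(5/2) = -16003/2000000 rad

Load 1 — point force P=-12 kN at a=4 m (b=L-a=6):
  θ_1 = -Pb(L²-b²-3x²)/(6LEI)  [x≤a] = -(-12)·6·(10²-6²-3·(5/2)²)/(6·10·50000) = 543/500000 rad
Load 2 — uniform load w=18 kN/m over full span:
  θ_2 = -w(L³-6Lx²+4x³)/(24EI) = -18·(10³-6·10·(5/2)²+4·(5/2)³)/(24·50000) = -33/3200 rad
Load 3 — applied couple M₀=-18 kN·m at a=20/3 m (b=L-a=10/3):
  θ_3 = (M₀x²/(2L)+C₁)/EI  [x≤a] with C₁=M₀(3b²-L²)/(6L)=20 = ((-18)·(5/2)²/(2·10)+20)/50000 = 23/80000 rad
Load 4 — point force P=-15 kN at a=15/2 m (b=L-a=5/2):
  θ_4 = -Pb(L²-b²-3x²)/(6LEI)  [x≤a] = -(-15)·(5/2)·(10²-(5/2)²-3·(5/2)²)/(6·10·50000) = 3/3200 rad
Superposition: θ = Σ θ_i = -16003/2000000 rad ≈ -0.008001 rad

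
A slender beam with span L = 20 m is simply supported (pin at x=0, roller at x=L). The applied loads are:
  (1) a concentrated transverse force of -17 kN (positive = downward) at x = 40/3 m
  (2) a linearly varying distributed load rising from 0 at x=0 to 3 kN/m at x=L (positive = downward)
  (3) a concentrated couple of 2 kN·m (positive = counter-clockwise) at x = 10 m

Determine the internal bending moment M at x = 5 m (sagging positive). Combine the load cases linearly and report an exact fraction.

M(5) = 457/24 kN·m

Load 1 — point force P=-17 kN at a=40/3 m (b=L-a=20/3):
  M_1 = Pbx/L  [x≤a] = (-17)·(20/3)·5/20 = -85/3 kN·m
Load 2 — triangular load w₀=3 kN/m (0→w₀ over full span):
  M_2 = w₀Lx/6 - w₀x³/(6L) = 3·20·5/6 - 3·5³/(6·20) = 375/8 kN·m
Load 3 — applied couple M₀=2 kN·m at a=10 m (b=L-a=10):
  M_3 = M₀x/L  [x≤a] = 2·5/20 = 1/2 kN·m
Superposition: M = Σ M_i = 457/24 kN·m ≈ 19.041667 kN·m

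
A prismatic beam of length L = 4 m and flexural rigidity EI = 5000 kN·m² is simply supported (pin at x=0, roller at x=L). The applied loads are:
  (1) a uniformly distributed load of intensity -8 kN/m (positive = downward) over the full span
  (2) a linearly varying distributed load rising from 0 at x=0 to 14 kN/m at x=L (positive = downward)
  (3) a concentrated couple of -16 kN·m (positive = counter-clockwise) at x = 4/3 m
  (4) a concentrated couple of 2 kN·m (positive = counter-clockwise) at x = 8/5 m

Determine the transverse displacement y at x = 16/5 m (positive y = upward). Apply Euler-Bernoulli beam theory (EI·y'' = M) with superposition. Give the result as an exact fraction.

y(16/5) = -62632/87890625 m

Load 1 — uniform load w=-8 kN/m over full span:
  y_1 = -wx(L³-2Lx²+x³)/(24EI) = -(-8)·(16/5)·(4³-2·4·(16/5)²+(16/5)³)/(24·5000) = 3712/1171875 m
Load 2 — triangular load w₀=14 kN/m (0→w₀ over full span):
  y_2 = -w₀x(7L⁴-10L²x²+3x⁴)/(360LEI) = -14·(16/5)·(7·4⁴-10·4²·(16/5)²+3·(16/5)⁴)/(360·4·5000) = -28448/9765625 m
Load 3 — applied couple M₀=-16 kN·m at a=4/3 m (b=L-a=8/3):
  y_3 = (M₀x³/(6L)-M₀(x-a)²/2+C₁x)/EI  [x>a] with C₁=M₀(3b²-L²)/(6L)=-32/9 = ((-16)·(16/5)³/(6·4)-(-16)·((16/5)-(4/3))²/2+(-32/9)·(16/5))/5000 = -752/703125 m
Load 4 — applied couple M₀=2 kN·m at a=8/5 m (b=L-a=12/5):
  y_4 = (M₀x³/(6L)-M₀(x-a)²/2+C₁x)/EI  [x>a] with C₁=M₀(3b²-L²)/(6L)=8/75 = (2·(16/5)³/(6·4)-2·((16/5)-(8/5))²/2+(8/75)·(16/5))/5000 = 8/78125 m
Superposition: y = Σ y_i = -62632/87890625 m ≈ -0.000713 m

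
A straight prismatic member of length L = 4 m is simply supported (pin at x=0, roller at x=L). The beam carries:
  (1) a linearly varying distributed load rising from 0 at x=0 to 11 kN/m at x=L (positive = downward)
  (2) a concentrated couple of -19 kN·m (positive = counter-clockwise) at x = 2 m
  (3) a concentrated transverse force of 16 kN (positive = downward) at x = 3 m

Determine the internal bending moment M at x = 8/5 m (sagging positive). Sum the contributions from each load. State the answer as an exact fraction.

M(8/5) = 1082/125 kN·m

Load 1 — triangular load w₀=11 kN/m (0→w₀ over full span):
  M_1 = w₀Lx/6 - w₀x³/(6L) = 11·4·(8/5)/6 - 11·(8/5)³/(6·4) = 1232/125 kN·m
Load 2 — applied couple M₀=-19 kN·m at a=2 m (b=L-a=2):
  M_2 = M₀x/L  [x≤a] = (-19)·(8/5)/4 = -38/5 kN·m
Load 3 — point force P=16 kN at a=3 m (b=L-a=1):
  M_3 = Pbx/L  [x≤a] = 16·1·(8/5)/4 = 32/5 kN·m
Superposition: M = Σ M_i = 1082/125 kN·m ≈ 8.656000 kN·m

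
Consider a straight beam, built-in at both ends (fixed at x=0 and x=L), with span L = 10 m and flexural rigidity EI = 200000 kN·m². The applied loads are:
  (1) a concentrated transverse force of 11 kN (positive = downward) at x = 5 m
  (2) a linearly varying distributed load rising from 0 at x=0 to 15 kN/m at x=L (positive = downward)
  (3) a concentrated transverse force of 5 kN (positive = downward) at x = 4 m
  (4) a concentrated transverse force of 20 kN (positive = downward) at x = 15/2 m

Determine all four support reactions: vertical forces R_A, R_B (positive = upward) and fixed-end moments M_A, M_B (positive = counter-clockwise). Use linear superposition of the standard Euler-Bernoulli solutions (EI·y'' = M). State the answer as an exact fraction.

Load 1 — point force P=11 kN at a=5 m (b=L-a=5):
  R_A = Pb²(3a+b)/L³ = 11·5²·(3·5+5)/10³ = 11/2 kN
  M_A = Pab²/L² = 11·5·5²/10² = 55/4 kN·m
  R_B = Pa²(a+3b)/L³ = 11·5²·(5+3·5)/10³ = 11/2 kN
  M_B = -Pa²b/L² = -11·5²·5/10² = -55/4 kN·m
Load 2 — triangular load w₀=15 kN/m (0→w₀ over full span):
  R_A = 3w₀L/20 = 3·15·10/20 = 45/2 kN
  M_A = w₀L²/30 = 15·10²/30 = 50 kN·m
  R_B = 7w₀L/20 = 7·15·10/20 = 105/2 kN
  M_B = -w₀L²/20 = -15·10²/20 = -75 kN·m
Load 3 — point force P=5 kN at a=4 m (b=L-a=6):
  R_A = Pb²(3a+b)/L³ = 5·6²·(3·4+6)/10³ = 81/25 kN
  M_A = Pab²/L² = 5·4·6²/10² = 36/5 kN·m
  R_B = Pa²(a+3b)/L³ = 5·4²·(4+3·6)/10³ = 44/25 kN
  M_B = -Pa²b/L² = -5·4²·6/10² = -24/5 kN·m
Load 4 — point force P=20 kN at a=15/2 m (b=L-a=5/2):
  R_A = Pb²(3a+b)/L³ = 20·(5/2)²·(3·(15/2)+(5/2))/10³ = 25/8 kN
  M_A = Pab²/L² = 20·(15/2)·(5/2)²/10² = 75/8 kN·m
  R_B = Pa²(a+3b)/L³ = 20·(15/2)²·((15/2)+3·(5/2))/10³ = 135/8 kN
  M_B = -Pa²b/L² = -20·(15/2)²·(5/2)/10² = -225/8 kN·m
Superposition: R_A = 6873/200 kN, M_A = 3213/40 kN·m, R_B = 15327/200 kN, M_B = -4867/40 kN·m

R_A = 6873/200 kN, M_A = 3213/40 kN·m, R_B = 15327/200 kN, M_B = -4867/40 kN·m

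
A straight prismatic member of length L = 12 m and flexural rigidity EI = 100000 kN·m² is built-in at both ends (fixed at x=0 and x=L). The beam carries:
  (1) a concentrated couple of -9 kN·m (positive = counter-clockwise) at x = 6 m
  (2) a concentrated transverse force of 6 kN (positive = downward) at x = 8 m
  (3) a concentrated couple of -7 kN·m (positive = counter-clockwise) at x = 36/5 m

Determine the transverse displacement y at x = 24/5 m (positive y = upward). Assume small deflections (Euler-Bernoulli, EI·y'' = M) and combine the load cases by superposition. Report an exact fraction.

y(24/5) = -6743/39062500 m

Load 1 — applied couple M₀=-9 kN·m at a=6 m (b=L-a=6):
  y_1 = (R_Ax³/6 - M_Ax²/2)/EI  [x≤a] with R_A=-9/8, M_A=-9/4 = ((-9/8)·(24/5)³/6 - (-9/4)·(24/5)²/2)/100000 = 81/1562500 m
Load 2 — point force P=6 kN at a=8 m (b=L-a=4):
  y_2 = -Pb²x²(3aL-(3a+b)x)/(6L³EI)  [x≤a] = -6·4²·(24/5)²·(3·8·12-(3·8+4)·(24/5))/(6·12³·100000) = -128/390625 m
Load 3 — applied couple M₀=-7 kN·m at a=36/5 m (b=L-a=24/5):
  y_3 = (R_Ax³/6 - M_Ax²/2)/EI  [x≤a] with R_A=-21/25, M_A=-56/25 = ((-21/25)·(24/5)³/6 - (-56/25)·(24/5)²/2)/100000 = 1008/9765625 m
Superposition: y = Σ y_i = -6743/39062500 m ≈ -0.000173 m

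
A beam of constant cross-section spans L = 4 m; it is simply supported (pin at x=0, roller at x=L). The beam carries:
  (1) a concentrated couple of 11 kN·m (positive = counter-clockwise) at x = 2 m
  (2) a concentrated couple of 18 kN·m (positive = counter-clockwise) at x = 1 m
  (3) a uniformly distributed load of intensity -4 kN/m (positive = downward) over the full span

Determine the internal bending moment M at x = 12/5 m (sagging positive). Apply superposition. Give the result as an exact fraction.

Load 1 — applied couple M₀=11 kN·m at a=2 m (b=L-a=2):
  M_1 = M₀x/L - M₀  [x>a] = 11·(12/5)/4 - 11 = -22/5 kN·m
Load 2 — applied couple M₀=18 kN·m at a=1 m (b=L-a=3):
  M_2 = M₀x/L - M₀  [x>a] = 18·(12/5)/4 - 18 = -36/5 kN·m
Load 3 — uniform load w=-4 kN/m over full span:
  M_3 = wx(L-x)/2 = (-4)·(12/5)·(4-(12/5))/2 = -192/25 kN·m
Superposition: M = Σ M_i = -482/25 kN·m ≈ -19.280000 kN·m

M(12/5) = -482/25 kN·m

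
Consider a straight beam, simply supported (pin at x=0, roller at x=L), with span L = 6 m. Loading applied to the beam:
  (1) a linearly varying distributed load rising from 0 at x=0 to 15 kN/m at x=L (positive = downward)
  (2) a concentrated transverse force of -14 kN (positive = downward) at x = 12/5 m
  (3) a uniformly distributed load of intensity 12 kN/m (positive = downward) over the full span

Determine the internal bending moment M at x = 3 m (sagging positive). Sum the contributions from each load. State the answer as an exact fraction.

M(3) = 1419/20 kN·m

Load 1 — triangular load w₀=15 kN/m (0→w₀ over full span):
  M_1 = w₀Lx/6 - w₀x³/(6L) = 15·6·3/6 - 15·3³/(6·6) = 135/4 kN·m
Load 2 — point force P=-14 kN at a=12/5 m (b=L-a=18/5):
  M_2 = Pa(L-x)/L  [x>a] = (-14)·(12/5)·(6-3)/6 = -84/5 kN·m
Load 3 — uniform load w=12 kN/m over full span:
  M_3 = wx(L-x)/2 = 12·3·(6-3)/2 = 54 kN·m
Superposition: M = Σ M_i = 1419/20 kN·m ≈ 70.950000 kN·m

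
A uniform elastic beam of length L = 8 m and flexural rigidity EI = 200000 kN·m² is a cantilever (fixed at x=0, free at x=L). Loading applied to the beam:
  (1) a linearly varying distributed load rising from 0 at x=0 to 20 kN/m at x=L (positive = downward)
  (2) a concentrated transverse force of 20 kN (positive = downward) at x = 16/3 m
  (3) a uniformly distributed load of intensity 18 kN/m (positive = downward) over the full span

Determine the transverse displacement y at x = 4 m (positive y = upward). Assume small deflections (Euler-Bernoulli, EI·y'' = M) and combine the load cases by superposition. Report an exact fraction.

Load 1 — triangular load w₀=20 kN/m (0→w₀ over full span):
  y_1 = (w₀Lx³/12-w₀L²x²/6-w₀x⁵/(120L))/EI = (20·8·4³/12-20·8²·4²/6-20·4⁵/(120·8))/200000 = -121/9375 m
Load 2 — point force P=20 kN at a=16/3 m (b=L-a=8/3):
  y_2 = -Px²(3a-x)/(6EI)  [x≤a] = -20·4²·(3·(16/3)-4)/(6·200000) = -2/625 m
Load 3 — uniform load w=18 kN/m over full span:
  y_3 = -wx²(x²-4Lx+6L²)/(24EI) = -18·4²·(4²-4·8·4+6·8²)/(24·200000) = -51/3125 m
Superposition: y = Σ y_i = -304/9375 m ≈ -0.032427 m

y(4) = -304/9375 m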